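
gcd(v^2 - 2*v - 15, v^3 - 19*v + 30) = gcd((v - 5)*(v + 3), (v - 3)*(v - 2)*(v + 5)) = 1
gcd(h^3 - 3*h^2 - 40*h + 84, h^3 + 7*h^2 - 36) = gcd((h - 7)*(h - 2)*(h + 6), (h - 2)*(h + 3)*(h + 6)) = h^2 + 4*h - 12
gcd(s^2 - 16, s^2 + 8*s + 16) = s + 4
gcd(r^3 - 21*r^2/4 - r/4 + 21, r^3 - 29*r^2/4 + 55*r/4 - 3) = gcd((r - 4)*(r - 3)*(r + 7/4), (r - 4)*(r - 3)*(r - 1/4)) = r^2 - 7*r + 12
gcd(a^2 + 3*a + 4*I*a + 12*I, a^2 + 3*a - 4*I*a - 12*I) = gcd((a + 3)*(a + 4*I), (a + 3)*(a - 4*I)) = a + 3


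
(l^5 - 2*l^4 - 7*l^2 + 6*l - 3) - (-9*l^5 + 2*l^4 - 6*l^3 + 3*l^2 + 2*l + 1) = 10*l^5 - 4*l^4 + 6*l^3 - 10*l^2 + 4*l - 4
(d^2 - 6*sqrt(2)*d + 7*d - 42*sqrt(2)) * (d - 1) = d^3 - 6*sqrt(2)*d^2 + 6*d^2 - 36*sqrt(2)*d - 7*d + 42*sqrt(2)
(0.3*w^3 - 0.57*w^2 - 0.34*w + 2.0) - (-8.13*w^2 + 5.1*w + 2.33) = 0.3*w^3 + 7.56*w^2 - 5.44*w - 0.33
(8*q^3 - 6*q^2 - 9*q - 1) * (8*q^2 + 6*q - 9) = 64*q^5 - 180*q^3 - 8*q^2 + 75*q + 9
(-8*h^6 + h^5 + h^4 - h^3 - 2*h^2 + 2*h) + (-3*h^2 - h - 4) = -8*h^6 + h^5 + h^4 - h^3 - 5*h^2 + h - 4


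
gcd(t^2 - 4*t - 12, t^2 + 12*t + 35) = 1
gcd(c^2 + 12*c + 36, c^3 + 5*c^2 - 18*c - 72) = c + 6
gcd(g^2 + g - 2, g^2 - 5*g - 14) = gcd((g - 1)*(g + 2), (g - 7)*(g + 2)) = g + 2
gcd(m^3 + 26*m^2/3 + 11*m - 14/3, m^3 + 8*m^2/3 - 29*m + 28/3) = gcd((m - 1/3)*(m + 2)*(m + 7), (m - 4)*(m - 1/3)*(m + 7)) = m^2 + 20*m/3 - 7/3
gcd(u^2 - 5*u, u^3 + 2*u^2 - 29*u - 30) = u - 5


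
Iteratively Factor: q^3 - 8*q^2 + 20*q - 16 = (q - 2)*(q^2 - 6*q + 8) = (q - 2)^2*(q - 4)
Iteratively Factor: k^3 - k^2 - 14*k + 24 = (k - 3)*(k^2 + 2*k - 8) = (k - 3)*(k - 2)*(k + 4)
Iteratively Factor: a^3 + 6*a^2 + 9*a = (a + 3)*(a^2 + 3*a) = a*(a + 3)*(a + 3)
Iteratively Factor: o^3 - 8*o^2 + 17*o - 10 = (o - 5)*(o^2 - 3*o + 2) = (o - 5)*(o - 2)*(o - 1)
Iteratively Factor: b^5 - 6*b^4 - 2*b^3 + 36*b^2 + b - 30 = (b + 2)*(b^4 - 8*b^3 + 14*b^2 + 8*b - 15) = (b - 1)*(b + 2)*(b^3 - 7*b^2 + 7*b + 15) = (b - 3)*(b - 1)*(b + 2)*(b^2 - 4*b - 5) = (b - 3)*(b - 1)*(b + 1)*(b + 2)*(b - 5)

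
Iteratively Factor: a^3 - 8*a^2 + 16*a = (a - 4)*(a^2 - 4*a) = a*(a - 4)*(a - 4)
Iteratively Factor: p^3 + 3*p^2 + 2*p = (p)*(p^2 + 3*p + 2) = p*(p + 1)*(p + 2)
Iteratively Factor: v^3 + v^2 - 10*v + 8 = (v + 4)*(v^2 - 3*v + 2) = (v - 1)*(v + 4)*(v - 2)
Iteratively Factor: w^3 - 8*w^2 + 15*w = (w)*(w^2 - 8*w + 15) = w*(w - 5)*(w - 3)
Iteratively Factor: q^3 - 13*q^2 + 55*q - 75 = (q - 5)*(q^2 - 8*q + 15) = (q - 5)^2*(q - 3)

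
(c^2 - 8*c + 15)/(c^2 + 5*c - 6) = (c^2 - 8*c + 15)/(c^2 + 5*c - 6)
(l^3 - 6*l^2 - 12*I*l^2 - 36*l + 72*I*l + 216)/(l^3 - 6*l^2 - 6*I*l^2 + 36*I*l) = (l - 6*I)/l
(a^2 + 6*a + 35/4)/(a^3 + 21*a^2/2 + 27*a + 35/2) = (a + 7/2)/(a^2 + 8*a + 7)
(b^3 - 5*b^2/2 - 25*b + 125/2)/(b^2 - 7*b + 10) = (2*b^2 + 5*b - 25)/(2*(b - 2))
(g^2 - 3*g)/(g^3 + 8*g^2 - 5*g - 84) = g/(g^2 + 11*g + 28)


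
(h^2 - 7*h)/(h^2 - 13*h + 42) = h/(h - 6)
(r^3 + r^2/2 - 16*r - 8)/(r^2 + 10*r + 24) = (r^2 - 7*r/2 - 2)/(r + 6)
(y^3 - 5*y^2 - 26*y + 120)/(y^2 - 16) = (y^2 - y - 30)/(y + 4)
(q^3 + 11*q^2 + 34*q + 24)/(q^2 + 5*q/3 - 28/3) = 3*(q^2 + 7*q + 6)/(3*q - 7)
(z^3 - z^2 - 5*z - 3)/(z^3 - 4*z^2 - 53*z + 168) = (z^2 + 2*z + 1)/(z^2 - z - 56)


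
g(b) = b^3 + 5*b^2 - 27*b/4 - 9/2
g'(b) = 3*b^2 + 10*b - 27/4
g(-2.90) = 32.74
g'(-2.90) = -10.52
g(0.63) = -6.52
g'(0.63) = 0.74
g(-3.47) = 37.35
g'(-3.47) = -5.33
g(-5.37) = 21.08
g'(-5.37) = 26.06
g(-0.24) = -2.61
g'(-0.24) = -8.98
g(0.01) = -4.57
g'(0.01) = -6.65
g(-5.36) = 21.34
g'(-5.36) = 25.84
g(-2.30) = 25.31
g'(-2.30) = -13.88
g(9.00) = 1068.75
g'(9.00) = 326.25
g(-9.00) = -267.75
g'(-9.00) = 146.25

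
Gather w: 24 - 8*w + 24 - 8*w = 48 - 16*w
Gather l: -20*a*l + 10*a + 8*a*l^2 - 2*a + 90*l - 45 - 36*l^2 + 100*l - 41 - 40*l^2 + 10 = 8*a + l^2*(8*a - 76) + l*(190 - 20*a) - 76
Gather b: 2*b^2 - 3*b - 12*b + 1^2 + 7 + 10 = 2*b^2 - 15*b + 18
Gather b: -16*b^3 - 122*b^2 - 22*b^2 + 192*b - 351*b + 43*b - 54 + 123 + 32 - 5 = -16*b^3 - 144*b^2 - 116*b + 96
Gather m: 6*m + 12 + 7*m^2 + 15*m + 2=7*m^2 + 21*m + 14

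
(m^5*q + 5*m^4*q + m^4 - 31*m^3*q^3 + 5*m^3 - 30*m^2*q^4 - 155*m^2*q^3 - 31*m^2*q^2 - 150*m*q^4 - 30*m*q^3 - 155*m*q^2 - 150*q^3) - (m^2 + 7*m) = m^5*q + 5*m^4*q + m^4 - 31*m^3*q^3 + 5*m^3 - 30*m^2*q^4 - 155*m^2*q^3 - 31*m^2*q^2 - m^2 - 150*m*q^4 - 30*m*q^3 - 155*m*q^2 - 7*m - 150*q^3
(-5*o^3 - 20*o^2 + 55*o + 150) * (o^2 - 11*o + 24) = -5*o^5 + 35*o^4 + 155*o^3 - 935*o^2 - 330*o + 3600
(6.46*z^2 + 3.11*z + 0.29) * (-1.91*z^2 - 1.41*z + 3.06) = -12.3386*z^4 - 15.0487*z^3 + 14.8286*z^2 + 9.1077*z + 0.8874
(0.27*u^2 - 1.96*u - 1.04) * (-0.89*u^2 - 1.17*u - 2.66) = -0.2403*u^4 + 1.4285*u^3 + 2.5006*u^2 + 6.4304*u + 2.7664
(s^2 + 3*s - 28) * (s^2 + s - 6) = s^4 + 4*s^3 - 31*s^2 - 46*s + 168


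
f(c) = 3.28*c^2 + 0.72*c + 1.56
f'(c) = 6.56*c + 0.72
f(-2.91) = 27.24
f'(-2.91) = -18.37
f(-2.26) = 16.69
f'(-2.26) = -14.11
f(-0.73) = 2.78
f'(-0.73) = -4.07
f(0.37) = 2.28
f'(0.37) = 3.15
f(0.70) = 3.67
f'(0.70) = 5.31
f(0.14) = 1.73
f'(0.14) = 1.64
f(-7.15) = 164.09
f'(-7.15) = -46.18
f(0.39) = 2.34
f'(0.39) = 3.28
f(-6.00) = 115.32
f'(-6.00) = -38.64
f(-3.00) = 28.92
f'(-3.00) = -18.96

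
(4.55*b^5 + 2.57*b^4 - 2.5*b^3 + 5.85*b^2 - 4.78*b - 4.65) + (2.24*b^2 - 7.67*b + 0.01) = 4.55*b^5 + 2.57*b^4 - 2.5*b^3 + 8.09*b^2 - 12.45*b - 4.64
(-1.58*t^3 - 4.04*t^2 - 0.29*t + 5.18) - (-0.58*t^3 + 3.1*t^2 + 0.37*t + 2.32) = -1.0*t^3 - 7.14*t^2 - 0.66*t + 2.86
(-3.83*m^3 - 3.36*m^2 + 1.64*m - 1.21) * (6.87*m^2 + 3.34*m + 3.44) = -26.3121*m^5 - 35.8754*m^4 - 13.1308*m^3 - 14.3935*m^2 + 1.6002*m - 4.1624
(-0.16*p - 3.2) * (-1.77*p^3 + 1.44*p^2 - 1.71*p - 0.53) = 0.2832*p^4 + 5.4336*p^3 - 4.3344*p^2 + 5.5568*p + 1.696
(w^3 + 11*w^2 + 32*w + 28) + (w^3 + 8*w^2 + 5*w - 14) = 2*w^3 + 19*w^2 + 37*w + 14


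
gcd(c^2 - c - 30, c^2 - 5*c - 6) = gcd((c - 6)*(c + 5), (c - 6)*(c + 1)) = c - 6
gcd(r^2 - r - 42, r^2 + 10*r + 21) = 1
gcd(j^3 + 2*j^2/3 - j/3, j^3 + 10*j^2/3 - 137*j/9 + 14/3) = j - 1/3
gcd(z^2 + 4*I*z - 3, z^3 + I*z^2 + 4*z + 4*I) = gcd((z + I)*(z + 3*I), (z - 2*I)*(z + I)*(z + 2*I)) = z + I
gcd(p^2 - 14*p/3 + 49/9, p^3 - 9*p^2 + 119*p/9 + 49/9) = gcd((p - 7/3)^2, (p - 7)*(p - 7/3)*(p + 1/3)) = p - 7/3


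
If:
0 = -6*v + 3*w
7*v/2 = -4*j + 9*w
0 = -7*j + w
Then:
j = 0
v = 0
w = 0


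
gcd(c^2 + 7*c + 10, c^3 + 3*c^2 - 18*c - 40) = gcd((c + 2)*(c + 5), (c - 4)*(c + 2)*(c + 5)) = c^2 + 7*c + 10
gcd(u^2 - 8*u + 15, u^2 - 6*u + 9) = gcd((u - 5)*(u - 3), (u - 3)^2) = u - 3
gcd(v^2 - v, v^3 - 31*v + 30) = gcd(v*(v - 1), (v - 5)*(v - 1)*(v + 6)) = v - 1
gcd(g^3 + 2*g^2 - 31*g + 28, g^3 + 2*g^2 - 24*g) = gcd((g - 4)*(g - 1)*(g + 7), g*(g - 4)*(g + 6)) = g - 4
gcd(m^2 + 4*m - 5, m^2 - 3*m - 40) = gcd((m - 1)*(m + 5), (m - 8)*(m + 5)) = m + 5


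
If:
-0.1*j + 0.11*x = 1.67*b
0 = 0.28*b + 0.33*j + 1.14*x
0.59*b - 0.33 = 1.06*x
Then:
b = -0.11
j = 1.37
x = -0.37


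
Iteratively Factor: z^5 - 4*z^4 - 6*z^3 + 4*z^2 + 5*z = (z + 1)*(z^4 - 5*z^3 - z^2 + 5*z) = (z - 1)*(z + 1)*(z^3 - 4*z^2 - 5*z) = (z - 5)*(z - 1)*(z + 1)*(z^2 + z) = z*(z - 5)*(z - 1)*(z + 1)*(z + 1)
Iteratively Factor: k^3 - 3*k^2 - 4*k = (k - 4)*(k^2 + k) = (k - 4)*(k + 1)*(k)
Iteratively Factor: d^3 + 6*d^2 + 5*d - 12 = (d + 4)*(d^2 + 2*d - 3) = (d + 3)*(d + 4)*(d - 1)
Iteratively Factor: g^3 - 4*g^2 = (g - 4)*(g^2) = g*(g - 4)*(g)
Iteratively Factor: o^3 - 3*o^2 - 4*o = (o - 4)*(o^2 + o) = o*(o - 4)*(o + 1)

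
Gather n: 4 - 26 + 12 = -10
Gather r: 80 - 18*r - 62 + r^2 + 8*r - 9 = r^2 - 10*r + 9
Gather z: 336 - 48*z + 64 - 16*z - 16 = 384 - 64*z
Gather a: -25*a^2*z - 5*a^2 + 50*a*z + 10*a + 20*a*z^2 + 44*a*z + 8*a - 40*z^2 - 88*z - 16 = a^2*(-25*z - 5) + a*(20*z^2 + 94*z + 18) - 40*z^2 - 88*z - 16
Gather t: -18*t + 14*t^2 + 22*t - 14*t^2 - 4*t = 0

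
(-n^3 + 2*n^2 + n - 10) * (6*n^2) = -6*n^5 + 12*n^4 + 6*n^3 - 60*n^2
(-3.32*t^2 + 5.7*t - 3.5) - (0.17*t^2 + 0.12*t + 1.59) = -3.49*t^2 + 5.58*t - 5.09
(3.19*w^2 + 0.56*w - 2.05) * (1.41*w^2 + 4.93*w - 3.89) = 4.4979*w^4 + 16.5163*w^3 - 12.5388*w^2 - 12.2849*w + 7.9745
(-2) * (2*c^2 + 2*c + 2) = -4*c^2 - 4*c - 4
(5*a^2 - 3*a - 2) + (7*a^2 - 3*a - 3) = 12*a^2 - 6*a - 5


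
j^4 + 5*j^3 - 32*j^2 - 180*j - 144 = (j - 6)*(j + 1)*(j + 4)*(j + 6)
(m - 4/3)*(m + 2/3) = m^2 - 2*m/3 - 8/9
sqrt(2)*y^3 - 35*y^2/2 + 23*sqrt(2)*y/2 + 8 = (y - 8*sqrt(2))*(y - sqrt(2))*(sqrt(2)*y + 1/2)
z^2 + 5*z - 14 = (z - 2)*(z + 7)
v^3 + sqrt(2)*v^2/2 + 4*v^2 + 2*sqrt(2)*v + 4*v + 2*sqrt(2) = (v + 2)^2*(v + sqrt(2)/2)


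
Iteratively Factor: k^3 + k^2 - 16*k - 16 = (k + 4)*(k^2 - 3*k - 4) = (k + 1)*(k + 4)*(k - 4)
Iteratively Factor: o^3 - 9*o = (o + 3)*(o^2 - 3*o) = o*(o + 3)*(o - 3)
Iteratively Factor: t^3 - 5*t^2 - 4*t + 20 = (t + 2)*(t^2 - 7*t + 10) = (t - 5)*(t + 2)*(t - 2)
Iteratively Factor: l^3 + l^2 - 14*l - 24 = (l - 4)*(l^2 + 5*l + 6) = (l - 4)*(l + 2)*(l + 3)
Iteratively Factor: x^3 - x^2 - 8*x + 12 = (x - 2)*(x^2 + x - 6) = (x - 2)*(x + 3)*(x - 2)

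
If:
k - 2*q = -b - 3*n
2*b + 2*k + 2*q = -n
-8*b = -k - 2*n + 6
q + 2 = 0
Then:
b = -38/45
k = 182/45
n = -12/5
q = -2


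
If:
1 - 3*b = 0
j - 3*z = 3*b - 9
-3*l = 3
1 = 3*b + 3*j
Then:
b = 1/3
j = 0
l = -1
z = 8/3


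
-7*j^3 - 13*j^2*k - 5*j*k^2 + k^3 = (-7*j + k)*(j + k)^2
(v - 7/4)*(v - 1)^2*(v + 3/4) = v^4 - 3*v^3 + 27*v^2/16 + 13*v/8 - 21/16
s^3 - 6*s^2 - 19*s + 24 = (s - 8)*(s - 1)*(s + 3)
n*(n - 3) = n^2 - 3*n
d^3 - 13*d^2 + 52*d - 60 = (d - 6)*(d - 5)*(d - 2)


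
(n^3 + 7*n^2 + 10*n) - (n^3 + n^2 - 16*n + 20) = 6*n^2 + 26*n - 20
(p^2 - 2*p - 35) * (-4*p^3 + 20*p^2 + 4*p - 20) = -4*p^5 + 28*p^4 + 104*p^3 - 728*p^2 - 100*p + 700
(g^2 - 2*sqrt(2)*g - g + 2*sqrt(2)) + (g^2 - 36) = 2*g^2 - 2*sqrt(2)*g - g - 36 + 2*sqrt(2)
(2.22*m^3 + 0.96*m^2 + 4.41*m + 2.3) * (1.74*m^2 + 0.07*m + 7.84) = 3.8628*m^5 + 1.8258*m^4 + 25.1454*m^3 + 11.8371*m^2 + 34.7354*m + 18.032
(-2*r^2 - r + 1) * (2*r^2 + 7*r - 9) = -4*r^4 - 16*r^3 + 13*r^2 + 16*r - 9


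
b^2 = b^2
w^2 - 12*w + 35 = (w - 7)*(w - 5)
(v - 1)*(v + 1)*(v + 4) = v^3 + 4*v^2 - v - 4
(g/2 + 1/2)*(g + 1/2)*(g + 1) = g^3/2 + 5*g^2/4 + g + 1/4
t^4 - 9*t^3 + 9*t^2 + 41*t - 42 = (t - 7)*(t - 3)*(t - 1)*(t + 2)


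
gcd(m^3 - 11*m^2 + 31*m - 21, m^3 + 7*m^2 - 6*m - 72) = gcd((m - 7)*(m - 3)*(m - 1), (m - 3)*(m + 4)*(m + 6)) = m - 3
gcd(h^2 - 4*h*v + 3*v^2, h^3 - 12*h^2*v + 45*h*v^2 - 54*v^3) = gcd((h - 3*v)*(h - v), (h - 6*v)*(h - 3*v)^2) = -h + 3*v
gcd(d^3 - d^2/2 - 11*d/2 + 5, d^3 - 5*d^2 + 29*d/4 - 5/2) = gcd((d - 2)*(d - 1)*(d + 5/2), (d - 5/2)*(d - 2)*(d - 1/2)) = d - 2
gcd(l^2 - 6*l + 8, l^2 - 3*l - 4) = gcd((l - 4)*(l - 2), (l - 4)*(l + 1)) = l - 4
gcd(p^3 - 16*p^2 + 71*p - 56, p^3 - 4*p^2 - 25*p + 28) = p^2 - 8*p + 7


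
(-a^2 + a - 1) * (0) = 0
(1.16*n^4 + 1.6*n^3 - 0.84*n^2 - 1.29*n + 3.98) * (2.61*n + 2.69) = 3.0276*n^5 + 7.2964*n^4 + 2.1116*n^3 - 5.6265*n^2 + 6.9177*n + 10.7062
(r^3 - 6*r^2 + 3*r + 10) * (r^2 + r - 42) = r^5 - 5*r^4 - 45*r^3 + 265*r^2 - 116*r - 420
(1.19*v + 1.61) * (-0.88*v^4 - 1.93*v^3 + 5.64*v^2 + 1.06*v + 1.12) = -1.0472*v^5 - 3.7135*v^4 + 3.6043*v^3 + 10.3418*v^2 + 3.0394*v + 1.8032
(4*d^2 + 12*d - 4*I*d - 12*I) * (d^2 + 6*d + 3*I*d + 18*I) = 4*d^4 + 36*d^3 + 8*I*d^3 + 84*d^2 + 72*I*d^2 + 108*d + 144*I*d + 216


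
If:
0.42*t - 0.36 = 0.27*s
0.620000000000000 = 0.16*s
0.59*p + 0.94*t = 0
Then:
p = -5.33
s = 3.88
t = 3.35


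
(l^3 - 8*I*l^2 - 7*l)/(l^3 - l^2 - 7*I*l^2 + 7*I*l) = (l - I)/(l - 1)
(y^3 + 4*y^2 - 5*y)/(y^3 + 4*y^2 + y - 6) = y*(y + 5)/(y^2 + 5*y + 6)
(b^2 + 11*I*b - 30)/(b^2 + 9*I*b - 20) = (b + 6*I)/(b + 4*I)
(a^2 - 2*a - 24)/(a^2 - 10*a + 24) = (a + 4)/(a - 4)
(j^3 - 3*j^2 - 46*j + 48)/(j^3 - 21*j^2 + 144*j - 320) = (j^2 + 5*j - 6)/(j^2 - 13*j + 40)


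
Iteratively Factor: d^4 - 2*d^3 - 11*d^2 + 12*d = (d - 1)*(d^3 - d^2 - 12*d) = d*(d - 1)*(d^2 - d - 12) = d*(d - 1)*(d + 3)*(d - 4)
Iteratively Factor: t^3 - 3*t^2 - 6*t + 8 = (t - 4)*(t^2 + t - 2) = (t - 4)*(t - 1)*(t + 2)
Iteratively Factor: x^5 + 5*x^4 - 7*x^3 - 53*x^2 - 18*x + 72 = (x - 3)*(x^4 + 8*x^3 + 17*x^2 - 2*x - 24) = (x - 3)*(x + 2)*(x^3 + 6*x^2 + 5*x - 12) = (x - 3)*(x + 2)*(x + 3)*(x^2 + 3*x - 4) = (x - 3)*(x - 1)*(x + 2)*(x + 3)*(x + 4)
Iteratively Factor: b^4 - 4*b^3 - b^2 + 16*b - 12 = (b - 1)*(b^3 - 3*b^2 - 4*b + 12) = (b - 3)*(b - 1)*(b^2 - 4) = (b - 3)*(b - 2)*(b - 1)*(b + 2)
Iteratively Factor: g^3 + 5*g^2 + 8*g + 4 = (g + 2)*(g^2 + 3*g + 2) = (g + 1)*(g + 2)*(g + 2)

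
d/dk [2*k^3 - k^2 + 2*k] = 6*k^2 - 2*k + 2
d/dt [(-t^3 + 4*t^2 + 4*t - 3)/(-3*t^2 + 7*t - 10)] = (3*t^4 - 14*t^3 + 70*t^2 - 98*t - 19)/(9*t^4 - 42*t^3 + 109*t^2 - 140*t + 100)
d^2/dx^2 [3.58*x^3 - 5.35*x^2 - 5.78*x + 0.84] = 21.48*x - 10.7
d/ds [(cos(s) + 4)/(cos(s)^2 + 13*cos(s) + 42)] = (cos(s)^2 + 8*cos(s) + 10)*sin(s)/(cos(s)^2 + 13*cos(s) + 42)^2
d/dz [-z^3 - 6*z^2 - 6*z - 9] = -3*z^2 - 12*z - 6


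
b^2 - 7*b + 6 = (b - 6)*(b - 1)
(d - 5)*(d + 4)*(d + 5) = d^3 + 4*d^2 - 25*d - 100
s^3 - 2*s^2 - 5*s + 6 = (s - 3)*(s - 1)*(s + 2)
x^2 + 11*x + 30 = (x + 5)*(x + 6)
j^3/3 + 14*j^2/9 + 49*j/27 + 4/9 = (j/3 + 1)*(j + 1/3)*(j + 4/3)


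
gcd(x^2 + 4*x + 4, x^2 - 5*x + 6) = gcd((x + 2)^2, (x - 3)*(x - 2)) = 1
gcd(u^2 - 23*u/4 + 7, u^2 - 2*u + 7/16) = u - 7/4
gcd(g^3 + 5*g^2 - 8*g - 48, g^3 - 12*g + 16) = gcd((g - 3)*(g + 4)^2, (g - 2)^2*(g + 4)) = g + 4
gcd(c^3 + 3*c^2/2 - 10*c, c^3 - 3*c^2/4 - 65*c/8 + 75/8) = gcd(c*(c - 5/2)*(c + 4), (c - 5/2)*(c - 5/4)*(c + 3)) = c - 5/2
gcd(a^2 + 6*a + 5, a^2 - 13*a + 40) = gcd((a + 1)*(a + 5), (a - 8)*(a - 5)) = 1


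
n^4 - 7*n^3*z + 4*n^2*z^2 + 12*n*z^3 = n*(n - 6*z)*(n - 2*z)*(n + z)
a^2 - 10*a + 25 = (a - 5)^2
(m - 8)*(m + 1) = m^2 - 7*m - 8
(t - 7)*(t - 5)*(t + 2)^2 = t^4 - 8*t^3 - 9*t^2 + 92*t + 140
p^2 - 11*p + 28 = (p - 7)*(p - 4)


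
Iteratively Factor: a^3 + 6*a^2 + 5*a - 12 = (a + 3)*(a^2 + 3*a - 4) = (a - 1)*(a + 3)*(a + 4)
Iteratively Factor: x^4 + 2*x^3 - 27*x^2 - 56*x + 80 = (x + 4)*(x^3 - 2*x^2 - 19*x + 20) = (x + 4)^2*(x^2 - 6*x + 5) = (x - 5)*(x + 4)^2*(x - 1)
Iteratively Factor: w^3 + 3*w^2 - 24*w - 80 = (w - 5)*(w^2 + 8*w + 16) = (w - 5)*(w + 4)*(w + 4)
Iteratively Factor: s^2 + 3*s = (s + 3)*(s)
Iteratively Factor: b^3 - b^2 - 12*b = (b - 4)*(b^2 + 3*b) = (b - 4)*(b + 3)*(b)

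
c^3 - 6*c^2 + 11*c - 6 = (c - 3)*(c - 2)*(c - 1)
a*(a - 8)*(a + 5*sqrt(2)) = a^3 - 8*a^2 + 5*sqrt(2)*a^2 - 40*sqrt(2)*a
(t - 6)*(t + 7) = t^2 + t - 42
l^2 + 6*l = l*(l + 6)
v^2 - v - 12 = (v - 4)*(v + 3)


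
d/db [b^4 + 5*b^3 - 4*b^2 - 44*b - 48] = 4*b^3 + 15*b^2 - 8*b - 44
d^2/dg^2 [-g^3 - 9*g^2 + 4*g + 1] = -6*g - 18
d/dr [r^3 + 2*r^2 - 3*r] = 3*r^2 + 4*r - 3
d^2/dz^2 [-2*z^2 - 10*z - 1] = -4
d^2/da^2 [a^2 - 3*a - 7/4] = 2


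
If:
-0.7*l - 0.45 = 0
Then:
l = -0.64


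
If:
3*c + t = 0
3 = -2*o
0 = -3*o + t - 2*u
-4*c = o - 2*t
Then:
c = 3/20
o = -3/2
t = -9/20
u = 81/40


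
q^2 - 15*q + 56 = (q - 8)*(q - 7)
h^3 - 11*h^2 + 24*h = h*(h - 8)*(h - 3)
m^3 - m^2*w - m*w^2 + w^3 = (m - w)^2*(m + w)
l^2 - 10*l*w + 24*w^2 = (l - 6*w)*(l - 4*w)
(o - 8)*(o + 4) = o^2 - 4*o - 32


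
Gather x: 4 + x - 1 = x + 3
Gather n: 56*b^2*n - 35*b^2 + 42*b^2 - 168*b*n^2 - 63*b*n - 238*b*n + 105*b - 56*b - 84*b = 7*b^2 - 168*b*n^2 - 35*b + n*(56*b^2 - 301*b)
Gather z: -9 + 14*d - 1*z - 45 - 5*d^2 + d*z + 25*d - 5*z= -5*d^2 + 39*d + z*(d - 6) - 54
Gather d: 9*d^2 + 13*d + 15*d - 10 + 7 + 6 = 9*d^2 + 28*d + 3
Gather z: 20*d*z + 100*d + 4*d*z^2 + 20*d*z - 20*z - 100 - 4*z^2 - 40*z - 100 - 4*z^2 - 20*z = 100*d + z^2*(4*d - 8) + z*(40*d - 80) - 200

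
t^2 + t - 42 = (t - 6)*(t + 7)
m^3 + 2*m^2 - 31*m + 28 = (m - 4)*(m - 1)*(m + 7)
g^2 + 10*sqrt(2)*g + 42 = (g + 3*sqrt(2))*(g + 7*sqrt(2))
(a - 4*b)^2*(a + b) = a^3 - 7*a^2*b + 8*a*b^2 + 16*b^3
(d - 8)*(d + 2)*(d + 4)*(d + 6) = d^4 + 4*d^3 - 52*d^2 - 304*d - 384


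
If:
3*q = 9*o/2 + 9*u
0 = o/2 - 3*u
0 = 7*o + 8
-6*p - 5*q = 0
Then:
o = -8/7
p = 40/21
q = -16/7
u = -4/21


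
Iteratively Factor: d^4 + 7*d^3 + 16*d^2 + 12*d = (d + 3)*(d^3 + 4*d^2 + 4*d) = (d + 2)*(d + 3)*(d^2 + 2*d) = (d + 2)^2*(d + 3)*(d)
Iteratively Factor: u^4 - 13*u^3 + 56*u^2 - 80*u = (u)*(u^3 - 13*u^2 + 56*u - 80) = u*(u - 4)*(u^2 - 9*u + 20) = u*(u - 4)^2*(u - 5)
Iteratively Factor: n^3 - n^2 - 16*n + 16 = (n + 4)*(n^2 - 5*n + 4) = (n - 1)*(n + 4)*(n - 4)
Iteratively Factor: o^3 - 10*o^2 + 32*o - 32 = (o - 4)*(o^2 - 6*o + 8) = (o - 4)*(o - 2)*(o - 4)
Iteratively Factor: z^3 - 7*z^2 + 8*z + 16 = (z + 1)*(z^2 - 8*z + 16) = (z - 4)*(z + 1)*(z - 4)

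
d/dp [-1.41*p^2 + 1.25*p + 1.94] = 1.25 - 2.82*p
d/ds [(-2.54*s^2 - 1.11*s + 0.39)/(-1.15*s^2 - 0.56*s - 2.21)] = (0.1459*s^2 + 12.1238*s + 2.6715)/(1.3225*s^4 + 1.288*s^3 + 5.3966*s^2 + 2.4752*s + 4.8841)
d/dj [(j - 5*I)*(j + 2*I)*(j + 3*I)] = 3*j^2 + 19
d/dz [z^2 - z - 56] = 2*z - 1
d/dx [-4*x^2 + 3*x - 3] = 3 - 8*x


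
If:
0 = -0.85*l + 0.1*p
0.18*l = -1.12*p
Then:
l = 0.00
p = 0.00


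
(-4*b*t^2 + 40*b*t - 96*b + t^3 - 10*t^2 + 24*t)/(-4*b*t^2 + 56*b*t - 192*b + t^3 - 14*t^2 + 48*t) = (t - 4)/(t - 8)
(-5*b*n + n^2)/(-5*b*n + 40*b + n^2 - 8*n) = n/(n - 8)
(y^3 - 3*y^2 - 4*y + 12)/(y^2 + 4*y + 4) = (y^2 - 5*y + 6)/(y + 2)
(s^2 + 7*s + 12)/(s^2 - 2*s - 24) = (s + 3)/(s - 6)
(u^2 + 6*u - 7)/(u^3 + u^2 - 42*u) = (u - 1)/(u*(u - 6))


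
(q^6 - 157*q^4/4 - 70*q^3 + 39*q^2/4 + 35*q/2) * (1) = q^6 - 157*q^4/4 - 70*q^3 + 39*q^2/4 + 35*q/2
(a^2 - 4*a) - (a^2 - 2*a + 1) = -2*a - 1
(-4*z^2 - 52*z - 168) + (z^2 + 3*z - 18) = -3*z^2 - 49*z - 186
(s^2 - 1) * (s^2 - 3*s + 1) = s^4 - 3*s^3 + 3*s - 1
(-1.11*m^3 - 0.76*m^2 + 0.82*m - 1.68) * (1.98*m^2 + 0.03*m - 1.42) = -2.1978*m^5 - 1.5381*m^4 + 3.177*m^3 - 2.2226*m^2 - 1.2148*m + 2.3856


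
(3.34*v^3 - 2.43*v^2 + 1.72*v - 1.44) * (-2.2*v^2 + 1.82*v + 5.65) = -7.348*v^5 + 11.4248*v^4 + 10.6644*v^3 - 7.4311*v^2 + 7.0972*v - 8.136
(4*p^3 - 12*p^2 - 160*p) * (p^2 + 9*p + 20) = 4*p^5 + 24*p^4 - 188*p^3 - 1680*p^2 - 3200*p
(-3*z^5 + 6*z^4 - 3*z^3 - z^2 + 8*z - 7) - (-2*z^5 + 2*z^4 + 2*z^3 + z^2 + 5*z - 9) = -z^5 + 4*z^4 - 5*z^3 - 2*z^2 + 3*z + 2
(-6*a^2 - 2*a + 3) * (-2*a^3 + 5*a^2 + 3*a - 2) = 12*a^5 - 26*a^4 - 34*a^3 + 21*a^2 + 13*a - 6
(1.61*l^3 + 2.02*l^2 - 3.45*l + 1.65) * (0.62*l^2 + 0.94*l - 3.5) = 0.9982*l^5 + 2.7658*l^4 - 5.8752*l^3 - 9.29*l^2 + 13.626*l - 5.775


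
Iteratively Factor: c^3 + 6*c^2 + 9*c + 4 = (c + 4)*(c^2 + 2*c + 1) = (c + 1)*(c + 4)*(c + 1)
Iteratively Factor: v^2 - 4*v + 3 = (v - 1)*(v - 3)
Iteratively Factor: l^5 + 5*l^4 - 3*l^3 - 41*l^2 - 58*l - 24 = (l + 1)*(l^4 + 4*l^3 - 7*l^2 - 34*l - 24) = (l - 3)*(l + 1)*(l^3 + 7*l^2 + 14*l + 8) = (l - 3)*(l + 1)*(l + 4)*(l^2 + 3*l + 2) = (l - 3)*(l + 1)*(l + 2)*(l + 4)*(l + 1)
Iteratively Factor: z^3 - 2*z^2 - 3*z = (z + 1)*(z^2 - 3*z) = z*(z + 1)*(z - 3)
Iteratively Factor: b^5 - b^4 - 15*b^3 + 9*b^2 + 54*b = (b)*(b^4 - b^3 - 15*b^2 + 9*b + 54) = b*(b + 2)*(b^3 - 3*b^2 - 9*b + 27) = b*(b + 2)*(b + 3)*(b^2 - 6*b + 9) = b*(b - 3)*(b + 2)*(b + 3)*(b - 3)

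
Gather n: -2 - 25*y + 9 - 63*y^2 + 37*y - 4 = -63*y^2 + 12*y + 3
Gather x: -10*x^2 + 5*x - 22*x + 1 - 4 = -10*x^2 - 17*x - 3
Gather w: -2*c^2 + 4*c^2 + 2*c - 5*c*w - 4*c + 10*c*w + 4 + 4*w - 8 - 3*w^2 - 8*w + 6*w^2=2*c^2 - 2*c + 3*w^2 + w*(5*c - 4) - 4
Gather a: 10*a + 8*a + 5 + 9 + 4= 18*a + 18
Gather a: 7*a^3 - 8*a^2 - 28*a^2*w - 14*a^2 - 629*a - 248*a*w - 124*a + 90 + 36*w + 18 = 7*a^3 + a^2*(-28*w - 22) + a*(-248*w - 753) + 36*w + 108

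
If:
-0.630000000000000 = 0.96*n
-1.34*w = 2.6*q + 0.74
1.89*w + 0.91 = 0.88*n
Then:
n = -0.66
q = 0.12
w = -0.79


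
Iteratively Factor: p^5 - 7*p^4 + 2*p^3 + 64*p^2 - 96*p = (p + 3)*(p^4 - 10*p^3 + 32*p^2 - 32*p) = p*(p + 3)*(p^3 - 10*p^2 + 32*p - 32) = p*(p - 4)*(p + 3)*(p^2 - 6*p + 8) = p*(p - 4)^2*(p + 3)*(p - 2)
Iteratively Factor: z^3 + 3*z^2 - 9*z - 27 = (z + 3)*(z^2 - 9) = (z - 3)*(z + 3)*(z + 3)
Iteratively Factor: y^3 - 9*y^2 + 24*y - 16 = (y - 1)*(y^2 - 8*y + 16) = (y - 4)*(y - 1)*(y - 4)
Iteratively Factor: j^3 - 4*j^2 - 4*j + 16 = (j - 4)*(j^2 - 4) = (j - 4)*(j - 2)*(j + 2)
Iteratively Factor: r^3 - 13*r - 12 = (r + 1)*(r^2 - r - 12) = (r + 1)*(r + 3)*(r - 4)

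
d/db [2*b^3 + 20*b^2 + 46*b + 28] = 6*b^2 + 40*b + 46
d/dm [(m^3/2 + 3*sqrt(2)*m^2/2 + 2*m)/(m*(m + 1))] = (m^2 + 2*m - 4 + 3*sqrt(2))/(2*(m^2 + 2*m + 1))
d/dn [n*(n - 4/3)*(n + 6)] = 3*n^2 + 28*n/3 - 8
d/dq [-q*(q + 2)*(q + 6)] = -3*q^2 - 16*q - 12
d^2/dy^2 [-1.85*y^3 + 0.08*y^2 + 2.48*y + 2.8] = 0.16 - 11.1*y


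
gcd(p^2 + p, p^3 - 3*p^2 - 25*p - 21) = p + 1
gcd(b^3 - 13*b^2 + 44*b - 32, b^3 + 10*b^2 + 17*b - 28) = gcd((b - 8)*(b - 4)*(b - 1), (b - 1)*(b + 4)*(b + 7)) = b - 1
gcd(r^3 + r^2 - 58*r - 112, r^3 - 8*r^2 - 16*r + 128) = r - 8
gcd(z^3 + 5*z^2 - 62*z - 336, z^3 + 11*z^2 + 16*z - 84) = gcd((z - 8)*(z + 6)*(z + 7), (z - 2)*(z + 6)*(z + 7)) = z^2 + 13*z + 42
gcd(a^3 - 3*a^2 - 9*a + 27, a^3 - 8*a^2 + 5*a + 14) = 1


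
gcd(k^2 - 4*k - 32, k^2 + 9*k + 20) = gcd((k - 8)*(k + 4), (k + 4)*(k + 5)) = k + 4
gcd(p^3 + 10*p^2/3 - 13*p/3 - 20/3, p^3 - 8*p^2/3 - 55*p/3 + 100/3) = p^2 + 7*p/3 - 20/3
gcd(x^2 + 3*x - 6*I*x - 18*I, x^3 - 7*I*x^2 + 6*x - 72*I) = x - 6*I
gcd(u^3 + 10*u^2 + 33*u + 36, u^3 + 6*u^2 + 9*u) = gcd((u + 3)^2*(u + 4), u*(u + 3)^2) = u^2 + 6*u + 9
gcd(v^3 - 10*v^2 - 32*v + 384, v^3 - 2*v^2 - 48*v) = v^2 - 2*v - 48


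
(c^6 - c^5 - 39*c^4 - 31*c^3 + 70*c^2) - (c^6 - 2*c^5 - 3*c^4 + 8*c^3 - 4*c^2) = c^5 - 36*c^4 - 39*c^3 + 74*c^2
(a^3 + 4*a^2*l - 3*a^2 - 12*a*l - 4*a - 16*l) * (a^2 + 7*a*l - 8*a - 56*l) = a^5 + 11*a^4*l - 11*a^4 + 28*a^3*l^2 - 121*a^3*l + 20*a^3 - 308*a^2*l^2 + 220*a^2*l + 32*a^2 + 560*a*l^2 + 352*a*l + 896*l^2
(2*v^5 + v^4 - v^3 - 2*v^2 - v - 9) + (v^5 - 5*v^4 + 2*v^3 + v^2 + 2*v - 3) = 3*v^5 - 4*v^4 + v^3 - v^2 + v - 12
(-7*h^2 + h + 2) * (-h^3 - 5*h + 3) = 7*h^5 - h^4 + 33*h^3 - 26*h^2 - 7*h + 6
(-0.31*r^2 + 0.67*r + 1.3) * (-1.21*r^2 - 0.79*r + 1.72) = 0.3751*r^4 - 0.5658*r^3 - 2.6355*r^2 + 0.1254*r + 2.236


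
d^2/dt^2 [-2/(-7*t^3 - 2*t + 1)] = 4*(-21*t*(7*t^3 + 2*t - 1) + (21*t^2 + 2)^2)/(7*t^3 + 2*t - 1)^3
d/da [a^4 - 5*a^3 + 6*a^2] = a*(4*a^2 - 15*a + 12)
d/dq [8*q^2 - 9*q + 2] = 16*q - 9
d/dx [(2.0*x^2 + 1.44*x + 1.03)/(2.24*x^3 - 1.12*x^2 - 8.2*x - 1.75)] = (-4.48*x^4 - 6.4512*x^3 - 21.7088*x^2 - 4.6928*x + 5.926)/(5.0176*x^6 - 5.0176*x^5 - 35.4816*x^4 + 10.528*x^3 + 71.16*x^2 + 28.7*x + 3.0625)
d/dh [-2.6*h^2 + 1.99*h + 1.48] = 1.99 - 5.2*h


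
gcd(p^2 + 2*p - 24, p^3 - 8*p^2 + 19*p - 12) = p - 4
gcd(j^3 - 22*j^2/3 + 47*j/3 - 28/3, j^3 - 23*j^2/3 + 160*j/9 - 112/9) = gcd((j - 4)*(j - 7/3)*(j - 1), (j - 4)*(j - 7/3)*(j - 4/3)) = j^2 - 19*j/3 + 28/3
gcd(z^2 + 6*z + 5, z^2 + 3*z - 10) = z + 5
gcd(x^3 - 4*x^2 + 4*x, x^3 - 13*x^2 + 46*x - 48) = x - 2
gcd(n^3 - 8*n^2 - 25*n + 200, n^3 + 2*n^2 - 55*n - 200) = n^2 - 3*n - 40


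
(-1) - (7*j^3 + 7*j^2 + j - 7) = -7*j^3 - 7*j^2 - j + 6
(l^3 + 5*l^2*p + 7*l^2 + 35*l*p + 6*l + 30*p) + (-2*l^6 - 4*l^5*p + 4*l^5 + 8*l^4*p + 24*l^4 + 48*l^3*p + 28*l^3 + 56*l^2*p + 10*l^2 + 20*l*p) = -2*l^6 - 4*l^5*p + 4*l^5 + 8*l^4*p + 24*l^4 + 48*l^3*p + 29*l^3 + 61*l^2*p + 17*l^2 + 55*l*p + 6*l + 30*p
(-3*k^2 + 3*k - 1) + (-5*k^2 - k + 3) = -8*k^2 + 2*k + 2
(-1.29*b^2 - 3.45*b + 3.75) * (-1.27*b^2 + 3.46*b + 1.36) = 1.6383*b^4 - 0.0819000000000001*b^3 - 18.4539*b^2 + 8.283*b + 5.1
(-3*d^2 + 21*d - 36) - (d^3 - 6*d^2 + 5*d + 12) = -d^3 + 3*d^2 + 16*d - 48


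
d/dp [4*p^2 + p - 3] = 8*p + 1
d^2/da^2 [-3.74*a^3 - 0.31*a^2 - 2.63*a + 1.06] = -22.44*a - 0.62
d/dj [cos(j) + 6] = -sin(j)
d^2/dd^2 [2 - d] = 0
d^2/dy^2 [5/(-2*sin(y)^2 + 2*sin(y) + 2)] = 5*(-4*sin(y)^4 + 3*sin(y)^3 + sin(y)^2 - 5*sin(y) + 4)/(2*(sin(y) + cos(y)^2)^3)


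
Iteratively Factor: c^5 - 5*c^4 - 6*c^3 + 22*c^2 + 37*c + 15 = (c + 1)*(c^4 - 6*c^3 + 22*c + 15) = (c - 3)*(c + 1)*(c^3 - 3*c^2 - 9*c - 5) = (c - 5)*(c - 3)*(c + 1)*(c^2 + 2*c + 1) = (c - 5)*(c - 3)*(c + 1)^2*(c + 1)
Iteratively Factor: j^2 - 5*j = (j - 5)*(j)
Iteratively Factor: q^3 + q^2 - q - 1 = (q - 1)*(q^2 + 2*q + 1) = (q - 1)*(q + 1)*(q + 1)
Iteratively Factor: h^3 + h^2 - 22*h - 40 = (h + 2)*(h^2 - h - 20) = (h + 2)*(h + 4)*(h - 5)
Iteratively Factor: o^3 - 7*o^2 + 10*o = (o)*(o^2 - 7*o + 10) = o*(o - 2)*(o - 5)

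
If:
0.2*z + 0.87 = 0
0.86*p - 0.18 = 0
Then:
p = 0.21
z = -4.35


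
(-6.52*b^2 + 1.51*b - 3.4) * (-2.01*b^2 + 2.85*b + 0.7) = 13.1052*b^4 - 21.6171*b^3 + 6.5735*b^2 - 8.633*b - 2.38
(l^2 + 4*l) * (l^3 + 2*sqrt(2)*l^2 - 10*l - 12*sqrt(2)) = l^5 + 2*sqrt(2)*l^4 + 4*l^4 - 10*l^3 + 8*sqrt(2)*l^3 - 40*l^2 - 12*sqrt(2)*l^2 - 48*sqrt(2)*l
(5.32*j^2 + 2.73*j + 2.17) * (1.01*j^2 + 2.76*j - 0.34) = 5.3732*j^4 + 17.4405*j^3 + 7.9177*j^2 + 5.061*j - 0.7378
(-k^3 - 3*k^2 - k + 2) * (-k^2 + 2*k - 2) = k^5 + k^4 - 3*k^3 + 2*k^2 + 6*k - 4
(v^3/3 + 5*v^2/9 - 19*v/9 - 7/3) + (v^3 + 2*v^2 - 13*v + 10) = 4*v^3/3 + 23*v^2/9 - 136*v/9 + 23/3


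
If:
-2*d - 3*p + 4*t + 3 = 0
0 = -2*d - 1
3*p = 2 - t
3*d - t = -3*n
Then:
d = -1/2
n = 11/30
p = 4/5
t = -2/5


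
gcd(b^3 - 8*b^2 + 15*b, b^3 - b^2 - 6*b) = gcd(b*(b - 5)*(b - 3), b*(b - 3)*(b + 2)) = b^2 - 3*b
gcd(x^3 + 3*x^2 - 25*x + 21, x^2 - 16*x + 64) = 1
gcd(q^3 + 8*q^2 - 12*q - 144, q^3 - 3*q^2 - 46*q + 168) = q - 4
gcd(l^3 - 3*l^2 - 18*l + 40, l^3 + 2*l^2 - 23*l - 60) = l^2 - l - 20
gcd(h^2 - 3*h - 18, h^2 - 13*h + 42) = h - 6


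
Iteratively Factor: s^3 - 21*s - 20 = (s + 4)*(s^2 - 4*s - 5) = (s + 1)*(s + 4)*(s - 5)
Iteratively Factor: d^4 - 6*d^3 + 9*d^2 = (d - 3)*(d^3 - 3*d^2) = d*(d - 3)*(d^2 - 3*d) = d^2*(d - 3)*(d - 3)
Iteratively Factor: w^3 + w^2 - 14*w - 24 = (w - 4)*(w^2 + 5*w + 6) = (w - 4)*(w + 3)*(w + 2)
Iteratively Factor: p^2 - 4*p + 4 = (p - 2)*(p - 2)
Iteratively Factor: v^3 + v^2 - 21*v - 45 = (v - 5)*(v^2 + 6*v + 9) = (v - 5)*(v + 3)*(v + 3)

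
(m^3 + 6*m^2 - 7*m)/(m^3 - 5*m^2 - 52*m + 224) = m*(m - 1)/(m^2 - 12*m + 32)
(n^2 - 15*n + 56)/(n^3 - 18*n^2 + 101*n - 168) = 1/(n - 3)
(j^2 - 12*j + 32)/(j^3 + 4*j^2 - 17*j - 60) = (j - 8)/(j^2 + 8*j + 15)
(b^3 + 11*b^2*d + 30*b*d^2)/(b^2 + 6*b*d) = b + 5*d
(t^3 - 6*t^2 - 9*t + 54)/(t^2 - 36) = (t^2 - 9)/(t + 6)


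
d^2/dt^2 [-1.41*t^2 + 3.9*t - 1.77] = -2.82000000000000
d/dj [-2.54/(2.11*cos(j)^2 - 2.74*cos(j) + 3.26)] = (6.9596 - 10.7188*cos(j))*sin(j)/(2.11*cos(j)^2 - 2.74*cos(j) + 3.26)^2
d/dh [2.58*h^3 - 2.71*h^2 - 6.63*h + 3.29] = 7.74*h^2 - 5.42*h - 6.63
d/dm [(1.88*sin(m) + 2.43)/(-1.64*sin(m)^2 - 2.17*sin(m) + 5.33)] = (3.0832*sin(m)^2 + 7.9704*sin(m) + 15.2935)*cos(m)/(2.6896*sin(m)^4 + 7.1176*sin(m)^3 - 12.7735*sin(m)^2 - 23.1322*sin(m) + 28.4089)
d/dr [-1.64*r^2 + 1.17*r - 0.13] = 1.17 - 3.28*r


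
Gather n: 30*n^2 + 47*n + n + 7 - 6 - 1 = 30*n^2 + 48*n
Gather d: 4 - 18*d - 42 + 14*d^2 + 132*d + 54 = 14*d^2 + 114*d + 16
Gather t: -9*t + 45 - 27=18 - 9*t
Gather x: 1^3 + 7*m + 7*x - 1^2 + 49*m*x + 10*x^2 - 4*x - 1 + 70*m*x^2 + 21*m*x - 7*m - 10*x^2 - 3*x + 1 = 70*m*x^2 + 70*m*x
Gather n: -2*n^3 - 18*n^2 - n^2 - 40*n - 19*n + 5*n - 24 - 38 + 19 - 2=-2*n^3 - 19*n^2 - 54*n - 45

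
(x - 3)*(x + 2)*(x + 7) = x^3 + 6*x^2 - 13*x - 42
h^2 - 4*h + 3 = (h - 3)*(h - 1)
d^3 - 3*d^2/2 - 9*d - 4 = (d - 4)*(d + 1/2)*(d + 2)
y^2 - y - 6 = (y - 3)*(y + 2)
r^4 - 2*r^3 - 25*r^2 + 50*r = r*(r - 5)*(r - 2)*(r + 5)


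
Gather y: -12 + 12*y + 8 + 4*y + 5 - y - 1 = 15*y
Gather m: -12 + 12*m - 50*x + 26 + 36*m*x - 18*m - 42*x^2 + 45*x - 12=m*(36*x - 6) - 42*x^2 - 5*x + 2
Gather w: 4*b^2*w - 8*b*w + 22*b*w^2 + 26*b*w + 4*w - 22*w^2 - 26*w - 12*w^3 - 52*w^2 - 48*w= -12*w^3 + w^2*(22*b - 74) + w*(4*b^2 + 18*b - 70)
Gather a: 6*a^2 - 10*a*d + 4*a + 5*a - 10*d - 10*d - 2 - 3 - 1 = 6*a^2 + a*(9 - 10*d) - 20*d - 6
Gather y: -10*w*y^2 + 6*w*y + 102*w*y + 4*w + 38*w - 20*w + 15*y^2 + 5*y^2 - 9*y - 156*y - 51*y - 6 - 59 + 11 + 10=22*w + y^2*(20 - 10*w) + y*(108*w - 216) - 44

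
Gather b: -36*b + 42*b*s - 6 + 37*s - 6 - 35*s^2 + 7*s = b*(42*s - 36) - 35*s^2 + 44*s - 12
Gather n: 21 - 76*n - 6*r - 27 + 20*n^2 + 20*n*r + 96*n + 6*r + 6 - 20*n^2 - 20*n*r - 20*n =0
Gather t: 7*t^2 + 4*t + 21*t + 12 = 7*t^2 + 25*t + 12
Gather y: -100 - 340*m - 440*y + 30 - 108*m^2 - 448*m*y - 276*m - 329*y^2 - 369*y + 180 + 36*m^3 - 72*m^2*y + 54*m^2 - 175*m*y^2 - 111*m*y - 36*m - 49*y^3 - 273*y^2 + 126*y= 36*m^3 - 54*m^2 - 652*m - 49*y^3 + y^2*(-175*m - 602) + y*(-72*m^2 - 559*m - 683) + 110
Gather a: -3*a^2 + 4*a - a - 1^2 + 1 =-3*a^2 + 3*a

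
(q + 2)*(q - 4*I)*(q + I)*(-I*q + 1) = -I*q^4 - 2*q^3 - 2*I*q^3 - 4*q^2 - 7*I*q^2 + 4*q - 14*I*q + 8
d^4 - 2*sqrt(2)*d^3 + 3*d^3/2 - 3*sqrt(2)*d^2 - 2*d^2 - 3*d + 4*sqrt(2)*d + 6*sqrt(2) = (d + 3/2)*(d - 2*sqrt(2))*(d - sqrt(2))*(d + sqrt(2))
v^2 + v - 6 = (v - 2)*(v + 3)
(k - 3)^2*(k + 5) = k^3 - k^2 - 21*k + 45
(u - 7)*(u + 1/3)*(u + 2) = u^3 - 14*u^2/3 - 47*u/3 - 14/3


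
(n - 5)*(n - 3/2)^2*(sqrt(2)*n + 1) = sqrt(2)*n^4 - 8*sqrt(2)*n^3 + n^3 - 8*n^2 + 69*sqrt(2)*n^2/4 - 45*sqrt(2)*n/4 + 69*n/4 - 45/4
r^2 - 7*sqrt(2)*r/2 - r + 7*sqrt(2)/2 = (r - 1)*(r - 7*sqrt(2)/2)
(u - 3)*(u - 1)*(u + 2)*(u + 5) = u^4 + 3*u^3 - 15*u^2 - 19*u + 30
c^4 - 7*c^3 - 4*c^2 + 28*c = c*(c - 7)*(c - 2)*(c + 2)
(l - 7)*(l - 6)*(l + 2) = l^3 - 11*l^2 + 16*l + 84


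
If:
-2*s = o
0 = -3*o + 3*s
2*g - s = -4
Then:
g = -2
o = 0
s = 0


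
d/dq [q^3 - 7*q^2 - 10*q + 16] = 3*q^2 - 14*q - 10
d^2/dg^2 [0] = 0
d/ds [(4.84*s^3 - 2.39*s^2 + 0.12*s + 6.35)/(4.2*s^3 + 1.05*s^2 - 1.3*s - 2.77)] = (15.12*s^4 - 13.592*s^3 - 117.2494*s^2 - 0.0943999999999985*s + 7.9226)/(17.64*s^6 + 8.82*s^5 - 9.8175*s^4 - 25.998*s^3 - 4.127*s^2 + 7.202*s + 7.6729)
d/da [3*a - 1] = 3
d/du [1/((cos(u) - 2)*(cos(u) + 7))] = (2*cos(u) + 5)*sin(u)/((cos(u) - 2)^2*(cos(u) + 7)^2)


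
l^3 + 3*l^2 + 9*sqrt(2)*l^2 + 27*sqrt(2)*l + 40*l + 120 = (l + 3)*(l + 4*sqrt(2))*(l + 5*sqrt(2))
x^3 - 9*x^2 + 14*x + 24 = (x - 6)*(x - 4)*(x + 1)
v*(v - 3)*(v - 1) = v^3 - 4*v^2 + 3*v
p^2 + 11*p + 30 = (p + 5)*(p + 6)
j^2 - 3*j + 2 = (j - 2)*(j - 1)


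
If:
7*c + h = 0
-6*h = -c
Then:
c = 0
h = 0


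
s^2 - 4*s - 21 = (s - 7)*(s + 3)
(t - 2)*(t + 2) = t^2 - 4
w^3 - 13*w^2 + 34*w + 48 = (w - 8)*(w - 6)*(w + 1)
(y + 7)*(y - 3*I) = y^2 + 7*y - 3*I*y - 21*I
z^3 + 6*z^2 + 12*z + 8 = (z + 2)^3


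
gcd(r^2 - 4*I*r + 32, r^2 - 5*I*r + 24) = r - 8*I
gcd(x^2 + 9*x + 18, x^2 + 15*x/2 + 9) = x + 6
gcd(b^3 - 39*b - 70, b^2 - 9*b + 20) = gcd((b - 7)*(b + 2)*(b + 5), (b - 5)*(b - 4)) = 1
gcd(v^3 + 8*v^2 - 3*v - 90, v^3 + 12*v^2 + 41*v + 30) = v^2 + 11*v + 30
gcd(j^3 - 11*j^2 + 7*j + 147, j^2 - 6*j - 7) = j - 7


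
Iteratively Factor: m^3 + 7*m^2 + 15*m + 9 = (m + 1)*(m^2 + 6*m + 9) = (m + 1)*(m + 3)*(m + 3)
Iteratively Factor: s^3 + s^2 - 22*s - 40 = (s + 2)*(s^2 - s - 20) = (s - 5)*(s + 2)*(s + 4)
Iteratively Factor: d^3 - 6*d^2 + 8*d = (d)*(d^2 - 6*d + 8) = d*(d - 2)*(d - 4)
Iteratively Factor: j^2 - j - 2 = (j + 1)*(j - 2)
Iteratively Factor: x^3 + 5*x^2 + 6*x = (x + 2)*(x^2 + 3*x) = x*(x + 2)*(x + 3)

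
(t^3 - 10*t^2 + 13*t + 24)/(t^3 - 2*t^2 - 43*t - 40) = (t - 3)/(t + 5)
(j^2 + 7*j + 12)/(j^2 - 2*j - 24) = (j + 3)/(j - 6)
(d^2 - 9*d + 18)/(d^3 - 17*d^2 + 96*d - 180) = (d - 3)/(d^2 - 11*d + 30)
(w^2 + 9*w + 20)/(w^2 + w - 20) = (w + 4)/(w - 4)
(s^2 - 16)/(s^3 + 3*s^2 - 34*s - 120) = (s - 4)/(s^2 - s - 30)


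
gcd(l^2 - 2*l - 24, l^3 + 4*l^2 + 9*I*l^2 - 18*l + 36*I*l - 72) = l + 4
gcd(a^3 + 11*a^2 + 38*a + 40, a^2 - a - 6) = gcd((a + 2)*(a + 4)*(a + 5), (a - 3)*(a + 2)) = a + 2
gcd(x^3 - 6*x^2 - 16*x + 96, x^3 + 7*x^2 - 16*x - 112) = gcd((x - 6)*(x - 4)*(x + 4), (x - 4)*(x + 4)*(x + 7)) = x^2 - 16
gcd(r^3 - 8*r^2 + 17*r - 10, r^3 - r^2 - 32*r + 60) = r^2 - 7*r + 10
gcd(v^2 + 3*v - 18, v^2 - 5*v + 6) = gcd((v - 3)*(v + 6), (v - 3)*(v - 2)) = v - 3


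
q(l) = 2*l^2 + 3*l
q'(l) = 4*l + 3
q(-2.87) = 7.86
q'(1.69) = 9.76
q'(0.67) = 5.68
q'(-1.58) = -3.32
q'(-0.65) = 0.40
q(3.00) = 27.00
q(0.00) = 0.00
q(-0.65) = -1.10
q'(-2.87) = -8.48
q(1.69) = 10.78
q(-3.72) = 16.52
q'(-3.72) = -11.88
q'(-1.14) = -1.56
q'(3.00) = 15.00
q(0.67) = 2.91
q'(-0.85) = -0.40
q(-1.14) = -0.82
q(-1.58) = 0.25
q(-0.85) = -1.10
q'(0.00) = 3.00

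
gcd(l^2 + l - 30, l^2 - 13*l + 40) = l - 5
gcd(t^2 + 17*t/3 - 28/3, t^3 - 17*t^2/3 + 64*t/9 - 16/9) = t - 4/3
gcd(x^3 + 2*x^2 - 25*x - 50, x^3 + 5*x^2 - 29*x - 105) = x - 5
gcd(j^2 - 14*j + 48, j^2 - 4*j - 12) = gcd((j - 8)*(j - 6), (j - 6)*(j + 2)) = j - 6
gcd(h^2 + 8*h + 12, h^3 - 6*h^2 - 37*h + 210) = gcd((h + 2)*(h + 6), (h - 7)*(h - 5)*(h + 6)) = h + 6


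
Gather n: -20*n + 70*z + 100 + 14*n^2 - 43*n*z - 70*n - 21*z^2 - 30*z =14*n^2 + n*(-43*z - 90) - 21*z^2 + 40*z + 100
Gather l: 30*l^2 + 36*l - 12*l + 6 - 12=30*l^2 + 24*l - 6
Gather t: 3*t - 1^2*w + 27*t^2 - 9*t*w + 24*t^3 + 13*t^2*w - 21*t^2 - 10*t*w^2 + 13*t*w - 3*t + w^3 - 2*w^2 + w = 24*t^3 + t^2*(13*w + 6) + t*(-10*w^2 + 4*w) + w^3 - 2*w^2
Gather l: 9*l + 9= 9*l + 9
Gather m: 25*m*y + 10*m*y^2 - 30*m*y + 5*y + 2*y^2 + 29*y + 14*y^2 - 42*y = m*(10*y^2 - 5*y) + 16*y^2 - 8*y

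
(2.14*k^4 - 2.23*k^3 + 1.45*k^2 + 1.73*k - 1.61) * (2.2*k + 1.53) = 4.708*k^5 - 1.6318*k^4 - 0.2219*k^3 + 6.0245*k^2 - 0.895100000000001*k - 2.4633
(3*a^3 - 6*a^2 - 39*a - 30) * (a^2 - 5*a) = 3*a^5 - 21*a^4 - 9*a^3 + 165*a^2 + 150*a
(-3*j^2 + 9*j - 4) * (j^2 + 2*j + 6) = -3*j^4 + 3*j^3 - 4*j^2 + 46*j - 24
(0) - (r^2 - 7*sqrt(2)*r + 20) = -r^2 + 7*sqrt(2)*r - 20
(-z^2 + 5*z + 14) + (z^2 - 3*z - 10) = 2*z + 4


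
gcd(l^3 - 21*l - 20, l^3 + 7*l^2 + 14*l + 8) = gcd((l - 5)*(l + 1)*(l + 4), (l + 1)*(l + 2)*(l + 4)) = l^2 + 5*l + 4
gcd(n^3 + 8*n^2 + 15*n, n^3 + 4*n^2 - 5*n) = n^2 + 5*n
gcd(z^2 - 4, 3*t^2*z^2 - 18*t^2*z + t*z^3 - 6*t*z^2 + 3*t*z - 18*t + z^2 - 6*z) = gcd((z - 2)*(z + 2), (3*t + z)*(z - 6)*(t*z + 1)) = 1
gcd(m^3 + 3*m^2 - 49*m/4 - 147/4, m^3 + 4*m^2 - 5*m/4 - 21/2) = m + 7/2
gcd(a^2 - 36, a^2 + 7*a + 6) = a + 6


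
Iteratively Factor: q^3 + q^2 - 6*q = (q)*(q^2 + q - 6) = q*(q + 3)*(q - 2)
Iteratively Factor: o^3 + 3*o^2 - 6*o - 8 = (o - 2)*(o^2 + 5*o + 4) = (o - 2)*(o + 1)*(o + 4)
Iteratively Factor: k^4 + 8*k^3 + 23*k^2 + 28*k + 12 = (k + 1)*(k^3 + 7*k^2 + 16*k + 12) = (k + 1)*(k + 3)*(k^2 + 4*k + 4) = (k + 1)*(k + 2)*(k + 3)*(k + 2)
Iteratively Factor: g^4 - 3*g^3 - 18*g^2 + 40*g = (g - 2)*(g^3 - g^2 - 20*g) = (g - 5)*(g - 2)*(g^2 + 4*g) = g*(g - 5)*(g - 2)*(g + 4)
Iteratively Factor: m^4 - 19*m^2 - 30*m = (m - 5)*(m^3 + 5*m^2 + 6*m) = m*(m - 5)*(m^2 + 5*m + 6) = m*(m - 5)*(m + 3)*(m + 2)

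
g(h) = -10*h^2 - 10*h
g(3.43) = -151.95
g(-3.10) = -65.10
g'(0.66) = -23.20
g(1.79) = -49.94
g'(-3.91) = 68.20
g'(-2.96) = 49.20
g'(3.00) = -70.00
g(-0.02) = 0.20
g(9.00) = -900.00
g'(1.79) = -45.80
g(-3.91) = -113.78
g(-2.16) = -25.06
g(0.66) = -10.96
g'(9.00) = -190.00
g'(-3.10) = 52.00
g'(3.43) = -78.60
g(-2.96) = -58.02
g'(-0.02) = -9.60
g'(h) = -20*h - 10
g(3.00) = -120.00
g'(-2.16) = 33.20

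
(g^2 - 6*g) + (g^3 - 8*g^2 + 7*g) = g^3 - 7*g^2 + g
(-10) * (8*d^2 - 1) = 10 - 80*d^2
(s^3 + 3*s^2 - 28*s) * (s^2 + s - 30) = s^5 + 4*s^4 - 55*s^3 - 118*s^2 + 840*s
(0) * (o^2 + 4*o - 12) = 0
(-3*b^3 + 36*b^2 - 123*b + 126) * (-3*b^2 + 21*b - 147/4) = 9*b^5 - 171*b^4 + 4941*b^3/4 - 4284*b^2 + 28665*b/4 - 9261/2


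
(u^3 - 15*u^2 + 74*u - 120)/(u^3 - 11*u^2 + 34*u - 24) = (u - 5)/(u - 1)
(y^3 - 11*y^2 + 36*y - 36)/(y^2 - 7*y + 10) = (y^2 - 9*y + 18)/(y - 5)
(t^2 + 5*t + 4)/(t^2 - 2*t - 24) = (t + 1)/(t - 6)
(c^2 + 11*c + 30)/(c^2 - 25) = (c + 6)/(c - 5)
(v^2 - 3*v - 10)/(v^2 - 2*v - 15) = (v + 2)/(v + 3)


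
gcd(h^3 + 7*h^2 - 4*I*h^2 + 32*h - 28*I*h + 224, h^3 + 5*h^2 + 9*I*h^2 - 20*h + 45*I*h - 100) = h + 4*I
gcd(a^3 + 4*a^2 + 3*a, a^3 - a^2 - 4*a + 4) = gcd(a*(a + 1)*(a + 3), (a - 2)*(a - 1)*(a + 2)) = 1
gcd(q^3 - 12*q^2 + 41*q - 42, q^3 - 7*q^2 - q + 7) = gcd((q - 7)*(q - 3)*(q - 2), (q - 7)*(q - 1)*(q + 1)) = q - 7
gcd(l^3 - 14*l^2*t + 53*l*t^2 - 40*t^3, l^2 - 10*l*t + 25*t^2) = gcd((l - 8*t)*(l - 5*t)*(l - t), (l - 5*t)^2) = -l + 5*t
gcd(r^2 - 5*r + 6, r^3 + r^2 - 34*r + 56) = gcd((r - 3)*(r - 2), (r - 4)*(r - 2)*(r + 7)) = r - 2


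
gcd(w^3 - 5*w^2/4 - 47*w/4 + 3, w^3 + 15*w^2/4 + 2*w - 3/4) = w^2 + 11*w/4 - 3/4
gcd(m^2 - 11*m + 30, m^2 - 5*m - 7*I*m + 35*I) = m - 5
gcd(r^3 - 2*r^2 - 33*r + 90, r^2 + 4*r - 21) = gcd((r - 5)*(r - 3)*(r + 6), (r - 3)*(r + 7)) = r - 3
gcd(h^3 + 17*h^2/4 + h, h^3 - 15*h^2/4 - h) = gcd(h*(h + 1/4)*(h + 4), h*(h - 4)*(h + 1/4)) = h^2 + h/4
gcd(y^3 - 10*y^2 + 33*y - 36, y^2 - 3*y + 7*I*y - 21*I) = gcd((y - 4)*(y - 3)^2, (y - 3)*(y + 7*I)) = y - 3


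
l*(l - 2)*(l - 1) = l^3 - 3*l^2 + 2*l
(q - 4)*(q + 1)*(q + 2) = q^3 - q^2 - 10*q - 8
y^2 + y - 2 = (y - 1)*(y + 2)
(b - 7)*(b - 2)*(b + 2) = b^3 - 7*b^2 - 4*b + 28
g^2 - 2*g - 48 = (g - 8)*(g + 6)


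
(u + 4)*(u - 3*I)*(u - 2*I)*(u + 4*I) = u^4 + 4*u^3 - I*u^3 + 14*u^2 - 4*I*u^2 + 56*u - 24*I*u - 96*I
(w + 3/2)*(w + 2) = w^2 + 7*w/2 + 3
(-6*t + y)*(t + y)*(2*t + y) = -12*t^3 - 16*t^2*y - 3*t*y^2 + y^3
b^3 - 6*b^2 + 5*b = b*(b - 5)*(b - 1)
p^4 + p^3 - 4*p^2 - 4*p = p*(p - 2)*(p + 1)*(p + 2)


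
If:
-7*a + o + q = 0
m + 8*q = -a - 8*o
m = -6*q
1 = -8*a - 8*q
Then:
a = -1/84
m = 19/28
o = 5/168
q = -19/168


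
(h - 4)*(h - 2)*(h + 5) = h^3 - h^2 - 22*h + 40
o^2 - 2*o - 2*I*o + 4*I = (o - 2)*(o - 2*I)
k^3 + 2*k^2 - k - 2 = (k - 1)*(k + 1)*(k + 2)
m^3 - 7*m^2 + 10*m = m*(m - 5)*(m - 2)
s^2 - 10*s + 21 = (s - 7)*(s - 3)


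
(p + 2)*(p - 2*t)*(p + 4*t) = p^3 + 2*p^2*t + 2*p^2 - 8*p*t^2 + 4*p*t - 16*t^2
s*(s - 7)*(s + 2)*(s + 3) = s^4 - 2*s^3 - 29*s^2 - 42*s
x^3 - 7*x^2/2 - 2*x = x*(x - 4)*(x + 1/2)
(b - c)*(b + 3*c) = b^2 + 2*b*c - 3*c^2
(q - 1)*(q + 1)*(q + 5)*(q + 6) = q^4 + 11*q^3 + 29*q^2 - 11*q - 30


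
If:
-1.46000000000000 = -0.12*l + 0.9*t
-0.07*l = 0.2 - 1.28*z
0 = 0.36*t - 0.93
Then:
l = 31.54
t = 2.58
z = 1.88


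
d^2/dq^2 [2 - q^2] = -2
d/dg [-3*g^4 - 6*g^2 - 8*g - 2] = -12*g^3 - 12*g - 8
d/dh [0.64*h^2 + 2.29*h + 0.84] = 1.28*h + 2.29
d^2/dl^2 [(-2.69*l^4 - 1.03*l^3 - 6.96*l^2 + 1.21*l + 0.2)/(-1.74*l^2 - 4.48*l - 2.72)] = (16.288488*l^6 + 125.814528*l^5 + 400.323648*l^4 + 440.227704*l^3 + 112.852512*l^2 + 70.7280000000001*l + 126.33984)/(5.268024*l^6 + 40.690944*l^5 + 129.472704*l^4 + 217.133056*l^3 + 202.394112*l^2 + 99.434496*l + 20.123648)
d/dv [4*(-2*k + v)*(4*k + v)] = 8*k + 8*v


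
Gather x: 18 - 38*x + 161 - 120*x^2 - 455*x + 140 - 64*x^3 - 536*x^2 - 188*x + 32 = -64*x^3 - 656*x^2 - 681*x + 351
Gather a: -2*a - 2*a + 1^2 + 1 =2 - 4*a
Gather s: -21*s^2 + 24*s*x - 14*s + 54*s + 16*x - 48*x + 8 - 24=-21*s^2 + s*(24*x + 40) - 32*x - 16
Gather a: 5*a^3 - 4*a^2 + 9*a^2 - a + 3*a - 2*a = 5*a^3 + 5*a^2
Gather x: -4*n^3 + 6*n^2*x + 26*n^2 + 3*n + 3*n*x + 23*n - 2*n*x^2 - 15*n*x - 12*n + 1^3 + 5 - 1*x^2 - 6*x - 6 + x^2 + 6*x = -4*n^3 + 26*n^2 - 2*n*x^2 + 14*n + x*(6*n^2 - 12*n)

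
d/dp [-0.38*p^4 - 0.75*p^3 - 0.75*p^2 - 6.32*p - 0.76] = -1.52*p^3 - 2.25*p^2 - 1.5*p - 6.32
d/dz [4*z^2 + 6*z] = 8*z + 6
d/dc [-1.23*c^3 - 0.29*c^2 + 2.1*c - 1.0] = -3.69*c^2 - 0.58*c + 2.1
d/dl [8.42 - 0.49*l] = -0.490000000000000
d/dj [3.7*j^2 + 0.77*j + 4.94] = 7.4*j + 0.77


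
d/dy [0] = 0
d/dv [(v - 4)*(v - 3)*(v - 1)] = 3*v^2 - 16*v + 19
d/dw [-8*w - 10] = -8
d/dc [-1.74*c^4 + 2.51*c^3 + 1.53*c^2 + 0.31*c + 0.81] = -6.96*c^3 + 7.53*c^2 + 3.06*c + 0.31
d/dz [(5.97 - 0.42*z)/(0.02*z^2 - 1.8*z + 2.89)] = (0.0084*z^2 - 0.2388*z + 9.5322)/(0.0004*z^4 - 0.072*z^3 + 3.3556*z^2 - 10.404*z + 8.3521)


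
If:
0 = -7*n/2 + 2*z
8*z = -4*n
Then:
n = 0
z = 0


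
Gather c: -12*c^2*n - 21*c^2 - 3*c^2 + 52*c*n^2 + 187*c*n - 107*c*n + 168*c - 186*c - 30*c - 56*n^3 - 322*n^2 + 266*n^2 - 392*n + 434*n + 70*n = c^2*(-12*n - 24) + c*(52*n^2 + 80*n - 48) - 56*n^3 - 56*n^2 + 112*n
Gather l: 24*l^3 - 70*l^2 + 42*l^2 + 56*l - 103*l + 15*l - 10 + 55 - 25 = 24*l^3 - 28*l^2 - 32*l + 20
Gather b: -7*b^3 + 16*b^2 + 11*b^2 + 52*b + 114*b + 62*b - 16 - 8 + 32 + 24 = -7*b^3 + 27*b^2 + 228*b + 32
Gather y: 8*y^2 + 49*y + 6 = 8*y^2 + 49*y + 6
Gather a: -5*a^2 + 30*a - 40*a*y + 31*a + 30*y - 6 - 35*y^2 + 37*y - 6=-5*a^2 + a*(61 - 40*y) - 35*y^2 + 67*y - 12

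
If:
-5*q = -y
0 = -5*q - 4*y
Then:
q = 0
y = 0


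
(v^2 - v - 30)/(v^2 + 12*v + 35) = (v - 6)/(v + 7)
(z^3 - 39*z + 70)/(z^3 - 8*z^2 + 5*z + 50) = (z^2 + 5*z - 14)/(z^2 - 3*z - 10)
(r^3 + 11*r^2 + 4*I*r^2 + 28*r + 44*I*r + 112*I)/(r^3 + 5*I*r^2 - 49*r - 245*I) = (r^2 + 4*r*(1 + I) + 16*I)/(r^2 + r*(-7 + 5*I) - 35*I)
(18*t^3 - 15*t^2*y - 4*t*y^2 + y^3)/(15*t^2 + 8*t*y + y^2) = (6*t^2 - 7*t*y + y^2)/(5*t + y)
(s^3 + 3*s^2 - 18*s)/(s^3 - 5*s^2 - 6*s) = (-s^2 - 3*s + 18)/(-s^2 + 5*s + 6)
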